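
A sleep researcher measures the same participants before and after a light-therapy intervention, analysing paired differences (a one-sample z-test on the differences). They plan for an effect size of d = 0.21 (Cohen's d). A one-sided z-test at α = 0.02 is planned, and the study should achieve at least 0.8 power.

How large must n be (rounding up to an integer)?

For power 0.8 need Φ(δ − z_{0.02}) = 0.8, so δ = z_{0.02} + z_{0.20} = 2.054 + 0.842 = 2.895.
δ = d·√n ⇒ n = (δ/d)² = (2.895 / 0.21)² = 190.09.
Round up to the next whole unit.

n = 191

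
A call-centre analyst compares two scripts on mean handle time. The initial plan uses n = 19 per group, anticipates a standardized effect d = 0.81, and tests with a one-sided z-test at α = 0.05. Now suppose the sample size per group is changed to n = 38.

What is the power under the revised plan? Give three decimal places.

Power ≈ 0.970

With n = 38 per group: δ = d·√(n/2) = 0.81 × √(38/2) = 3.5307. Critical value z_{0.05} = 1.645.
Revised power = P(Z > 1.645 − δ) = Φ(1.886) = 0.9703.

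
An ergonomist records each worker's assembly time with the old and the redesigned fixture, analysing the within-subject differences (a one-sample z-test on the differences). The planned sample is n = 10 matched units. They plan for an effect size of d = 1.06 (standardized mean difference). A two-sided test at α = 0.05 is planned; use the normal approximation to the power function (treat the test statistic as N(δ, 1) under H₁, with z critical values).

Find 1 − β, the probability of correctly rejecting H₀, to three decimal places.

Noncentrality parameter: δ = d·√n = 1.06 × √10 = 3.3520
Critical value for a two-sided test at α = 0.05: z_{α/2} = 1.960.
Power = Φ(δ − 1.960) + Φ(−δ − 1.960) = Φ(1.392) + Φ(-5.312) = 0.9180 + 0.0000 = 0.9180.

Power ≈ 0.918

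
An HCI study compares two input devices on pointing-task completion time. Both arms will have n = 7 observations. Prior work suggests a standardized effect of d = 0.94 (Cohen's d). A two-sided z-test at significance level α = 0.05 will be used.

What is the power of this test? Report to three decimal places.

Noncentrality parameter: δ = d·√(n/2) = 0.94 × √(7/2) = 1.7586
Two-sided α = 0.05 → critical value z_{0.025} = 1.960.
Power = Φ(δ − 1.960) + Φ(−δ − 1.960) = Φ(-0.201) + Φ(-3.719) = 0.4202 + 0.0001 = 0.4203.

Power ≈ 0.420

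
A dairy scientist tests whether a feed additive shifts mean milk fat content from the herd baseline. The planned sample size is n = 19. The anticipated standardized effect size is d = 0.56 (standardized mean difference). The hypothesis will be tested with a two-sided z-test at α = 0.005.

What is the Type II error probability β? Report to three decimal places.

β ≈ 0.643

Noncentrality parameter: δ = d·√n = 0.56 × √19 = 2.4410
Two-sided α = 0.005 → critical value z_{0.0025} = 2.807.
Power = Φ(δ − 2.807) + Φ(−δ − 2.807) = Φ(-0.366) + Φ(-5.248) = 0.3572 + 0.0000 = 0.3572.
Type II error: β = 1 − power = 1 − 0.3572 = 0.6428.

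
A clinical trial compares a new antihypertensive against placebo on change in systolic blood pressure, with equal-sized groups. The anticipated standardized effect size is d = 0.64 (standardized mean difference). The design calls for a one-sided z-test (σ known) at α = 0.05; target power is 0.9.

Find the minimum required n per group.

n = 42 per group

Set Φ(δ − 1.645) = 0.9; then δ − 1.645 = Φ⁻¹(0.9) = 1.282, giving δ = 2.926.
δ = d·√(n/2) ⇒ n = 2(δ/d)² = 2 × (2.926 / 0.64)² = 41.82.
Round up to the next whole unit.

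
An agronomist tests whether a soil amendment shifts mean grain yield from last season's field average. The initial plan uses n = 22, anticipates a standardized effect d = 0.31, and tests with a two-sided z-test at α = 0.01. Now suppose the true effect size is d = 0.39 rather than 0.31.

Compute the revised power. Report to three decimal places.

With d = 0.39: δ = d·√n = 0.39 × √22 = 1.8293. Critical value z_{0.005} = 2.576.
Revised power = Φ(δ − 2.576) + Φ(−δ − 2.576) = Φ(-0.747) + Φ(-4.405) = 0.2277 + 0.0000 = 0.2277.

Power ≈ 0.228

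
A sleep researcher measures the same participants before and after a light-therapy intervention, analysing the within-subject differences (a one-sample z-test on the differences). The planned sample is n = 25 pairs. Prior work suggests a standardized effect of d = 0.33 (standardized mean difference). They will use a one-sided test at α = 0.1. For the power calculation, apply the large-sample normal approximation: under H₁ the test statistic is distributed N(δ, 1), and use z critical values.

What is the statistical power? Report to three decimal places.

Noncentrality parameter: δ = d·√n = 0.33 × √25 = 1.6500
Critical value for a one-sided test at α = 0.1: z_α = 1.282.
Power = Φ(δ − 1.282) = Φ(0.368) = 0.6437.

Power ≈ 0.644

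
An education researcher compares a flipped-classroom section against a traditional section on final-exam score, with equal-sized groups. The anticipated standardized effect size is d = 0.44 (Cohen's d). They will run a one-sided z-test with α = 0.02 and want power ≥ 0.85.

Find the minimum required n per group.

For power 0.85 need Φ(δ − z_{0.02}) = 0.85, so δ = z_{0.02} + z_{0.15} = 2.054 + 1.036 = 3.090.
δ = d·√(n/2) ⇒ n = 2(δ/d)² = 2 × (3.090 / 0.44)² = 98.65.
Round up to the next whole unit.

n = 99 per group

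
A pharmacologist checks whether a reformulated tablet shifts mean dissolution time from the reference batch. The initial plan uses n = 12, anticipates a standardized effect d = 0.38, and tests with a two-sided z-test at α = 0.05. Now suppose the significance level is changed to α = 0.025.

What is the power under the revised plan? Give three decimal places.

Power ≈ 0.178

δ = d·√n = 0.38 × √12 = 1.3164 (unchanged). New critical value: z_{0.0125} = 2.241.
Revised power = Φ(δ − 2.241) + Φ(−δ − 2.241) = Φ(-0.925) + Φ(-3.558) = 0.1775 + 0.0002 = 0.1777.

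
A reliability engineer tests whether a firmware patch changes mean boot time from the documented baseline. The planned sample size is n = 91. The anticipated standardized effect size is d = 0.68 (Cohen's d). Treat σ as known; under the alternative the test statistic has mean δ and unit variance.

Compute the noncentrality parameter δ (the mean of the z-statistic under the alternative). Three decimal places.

The noncentrality parameter scales effect size by the design's sample-size factor: δ = d·√n = 0.68 × √91 = 6.4868

δ ≈ 6.487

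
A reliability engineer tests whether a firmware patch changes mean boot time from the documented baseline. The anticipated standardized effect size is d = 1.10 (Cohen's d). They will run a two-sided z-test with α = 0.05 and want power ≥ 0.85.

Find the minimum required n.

n = 8

Set Φ(δ − 1.960) = 0.85; then δ − 1.960 = Φ⁻¹(0.85) = 1.036, giving δ = 2.996.
(The Φ(−δ − z_{α/2}) term is vanishingly small for δ > 0 and is dropped in the standard sample-size formula.)
δ = d·√n ⇒ n = (δ/d)² = (2.996 / 1.10)² = 7.42.
Round up to the next whole unit.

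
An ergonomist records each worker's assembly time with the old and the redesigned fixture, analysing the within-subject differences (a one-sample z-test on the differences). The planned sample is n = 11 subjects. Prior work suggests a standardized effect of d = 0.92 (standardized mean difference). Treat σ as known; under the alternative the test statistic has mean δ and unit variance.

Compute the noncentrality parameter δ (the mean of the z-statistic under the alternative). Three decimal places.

δ ≈ 3.051

δ = d·√n = 0.92 × √11 = 3.0513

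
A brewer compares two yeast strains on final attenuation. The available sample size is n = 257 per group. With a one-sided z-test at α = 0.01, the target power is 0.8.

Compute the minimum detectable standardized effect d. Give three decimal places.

d ≈ 0.279

Required noncentrality: δ = z_{0.01} + z_{0.20} = 2.326 + 0.842 = 3.168.
δ = d·√(n/2) ⇒ d = δ/√(n/2) = 3.168/√(257/2) = 0.2795.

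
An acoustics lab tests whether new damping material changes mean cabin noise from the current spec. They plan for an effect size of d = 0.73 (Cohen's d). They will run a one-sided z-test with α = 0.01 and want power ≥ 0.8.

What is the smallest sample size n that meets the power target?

Set Φ(δ − 2.326) = 0.8; then δ − 2.326 = Φ⁻¹(0.8) = 0.842, giving δ = 3.168.
δ = d·√n ⇒ n = (δ/d)² = (3.168 / 0.73)² = 18.83.
Round up to the next whole unit.

n = 19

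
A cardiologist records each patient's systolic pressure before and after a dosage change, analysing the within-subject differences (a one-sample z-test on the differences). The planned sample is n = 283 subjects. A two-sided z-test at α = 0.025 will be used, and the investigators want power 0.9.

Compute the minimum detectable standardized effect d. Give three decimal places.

Required noncentrality: δ = z_{0.0125} + z_{0.10} = 2.241 + 1.282 = 3.523.
(Lower-tail contribution to power is negligible for δ > 0.)
δ = d·√n ⇒ d = δ/√n = 3.523/√283 = 0.2094.

d ≈ 0.209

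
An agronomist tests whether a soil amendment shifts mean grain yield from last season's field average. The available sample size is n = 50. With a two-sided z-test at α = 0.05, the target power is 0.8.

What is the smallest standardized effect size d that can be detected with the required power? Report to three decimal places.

d ≈ 0.396

Need Φ(δ − 1.960) = 0.8, so δ = 1.960 + 0.842 = 2.802.
(Lower-tail contribution to power is negligible for δ > 0.)
δ = d·√n ⇒ d = δ/√n = 2.802/√50 = 0.3962.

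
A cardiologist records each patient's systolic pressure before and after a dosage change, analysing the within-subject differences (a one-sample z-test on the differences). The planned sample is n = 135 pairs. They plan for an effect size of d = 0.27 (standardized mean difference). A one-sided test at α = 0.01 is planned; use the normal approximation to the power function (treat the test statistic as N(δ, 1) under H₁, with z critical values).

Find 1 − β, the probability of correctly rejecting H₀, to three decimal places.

Noncentrality parameter: δ = d·√n = 0.27 × √135 = 3.1371
Critical value for a one-sided test at α = 0.01: z_α = 2.326.
Power = Φ(δ − 2.326) = Φ(0.811) = 0.7913.

Power ≈ 0.791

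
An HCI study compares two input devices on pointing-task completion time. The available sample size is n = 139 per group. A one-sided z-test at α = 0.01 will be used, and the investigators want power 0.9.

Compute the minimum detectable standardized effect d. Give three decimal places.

Need Φ(δ − 2.326) = 0.9, so δ = 2.326 + 1.282 = 3.608.
δ = d·√(n/2) ⇒ d = δ/√(n/2) = 3.608/√(139/2) = 0.4328.

d ≈ 0.433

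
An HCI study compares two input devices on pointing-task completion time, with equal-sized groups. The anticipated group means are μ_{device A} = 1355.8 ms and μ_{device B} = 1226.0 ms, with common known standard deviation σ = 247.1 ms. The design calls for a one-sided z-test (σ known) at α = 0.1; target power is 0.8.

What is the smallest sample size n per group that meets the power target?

Standardized effect: d = |μ_{device A} − μ_{device B}| / σ = |1355.8 − 1226.0| / 247.1 = 0.5253
Set Φ(δ − 1.282) = 0.8; then δ − 1.282 = Φ⁻¹(0.8) = 0.842, giving δ = 2.123.
δ = d·√(n/2) ⇒ n = 2(δ/d)² = 2 × (2.123 / 0.5253)² = 32.67.
Rounding up, n = 33 per group.

n = 33 per group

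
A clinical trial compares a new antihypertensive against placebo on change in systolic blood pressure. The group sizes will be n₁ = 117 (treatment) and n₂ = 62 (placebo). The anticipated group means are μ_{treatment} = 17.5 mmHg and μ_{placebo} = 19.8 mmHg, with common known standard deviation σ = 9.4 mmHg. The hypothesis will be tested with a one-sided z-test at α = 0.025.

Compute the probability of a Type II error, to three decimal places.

Standardized effect: d = |μ_{treatment} − μ_{placebo}| / σ = |17.5 − 19.8| / 9.4 = 0.2447
Noncentrality parameter: δ = d / √(1/n₁ + 1/n₂) = 0.2447 / √(1/117 + 1/62) = 1.5576
One-sided α = 0.025 → critical value z_{0.025} = 1.960.
Power = Φ(δ − 1.960) = Φ(-0.402) = 0.3437.
Type II error: β = 1 − power = 1 − 0.3437 = 0.6563.

β ≈ 0.656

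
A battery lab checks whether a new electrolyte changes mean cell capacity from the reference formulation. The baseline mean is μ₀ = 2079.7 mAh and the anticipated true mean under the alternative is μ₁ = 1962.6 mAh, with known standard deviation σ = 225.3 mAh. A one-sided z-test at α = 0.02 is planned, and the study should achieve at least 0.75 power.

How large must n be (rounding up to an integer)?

n = 28

Standardized effect: d = |μ₁ − μ₀| / σ = |1962.6 − 2079.7| / 225.3 = 0.5198
For power 0.75 need Φ(δ − z_{0.02}) = 0.75, so δ = z_{0.02} + z_{0.25} = 2.054 + 0.674 = 2.728.
δ = d·√n ⇒ n = (δ/d)² = (2.728 / 0.5198)² = 27.55.
Rounding up, n = 28.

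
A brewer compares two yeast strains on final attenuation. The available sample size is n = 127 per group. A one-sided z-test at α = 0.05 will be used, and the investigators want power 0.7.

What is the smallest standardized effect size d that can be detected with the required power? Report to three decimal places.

d ≈ 0.272

Required noncentrality: δ = z_{0.05} + z_{0.30} = 1.645 + 0.524 = 2.169.
δ = d·√(n/2) ⇒ d = δ/√(n/2) = 2.169/√(127/2) = 0.2722.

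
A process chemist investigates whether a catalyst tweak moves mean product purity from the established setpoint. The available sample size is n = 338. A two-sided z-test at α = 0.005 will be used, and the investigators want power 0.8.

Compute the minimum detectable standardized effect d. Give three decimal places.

Required noncentrality: δ = z_{0.0025} + z_{0.20} = 2.807 + 0.842 = 3.649.
(The second rejection-region term Φ(−δ − z_{α/2}) is negligible and dropped.)
δ = d·√n ⇒ d = δ/√n = 3.649/√338 = 0.1985.

d ≈ 0.198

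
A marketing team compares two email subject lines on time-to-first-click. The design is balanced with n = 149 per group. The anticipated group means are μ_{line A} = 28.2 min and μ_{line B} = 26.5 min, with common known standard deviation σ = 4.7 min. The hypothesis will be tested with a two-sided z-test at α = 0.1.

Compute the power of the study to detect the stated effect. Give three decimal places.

Power ≈ 0.930

Standardized effect: d = |μ_{line A} − μ_{line B}| / σ = |28.2 − 26.5| / 4.7 = 0.3617
Noncentrality parameter: λ = d·√(n/2) = 0.3617 × √(149/2) = 3.1220
Two-sided α = 0.1 → critical value z_{0.05} = 1.645.
Power = Φ(λ − 1.645) + Φ(−λ − 1.645) = Φ(1.477) + Φ(-4.767) = 0.9302 + 0.0000 = 0.9302.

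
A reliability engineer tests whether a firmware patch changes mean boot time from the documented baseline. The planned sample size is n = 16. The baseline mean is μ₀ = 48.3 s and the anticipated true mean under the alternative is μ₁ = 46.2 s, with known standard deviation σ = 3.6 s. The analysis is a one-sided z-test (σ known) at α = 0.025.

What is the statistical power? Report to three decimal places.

Standardized effect: d = |μ₁ − μ₀| / σ = |46.2 − 48.3| / 3.6 = 0.5833
Noncentrality parameter: δ = d·√n = 0.5833 × √16 = 2.3333
One-sided α = 0.025 → critical value z_{0.025} = 1.960.
Power = P(Z > 1.960 − δ) = Φ(0.373) = 0.6456.

Power ≈ 0.646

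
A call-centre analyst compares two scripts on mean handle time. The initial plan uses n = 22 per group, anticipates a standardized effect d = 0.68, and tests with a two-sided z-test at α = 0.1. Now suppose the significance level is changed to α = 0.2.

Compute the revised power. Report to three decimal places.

δ = d·√(n/2) = 0.68 × √(22/2) = 2.2553 (unchanged). New critical value: z_{0.1} = 1.282.
Revised power = Φ(δ − 1.282) + Φ(−δ − 1.282) = Φ(0.974) + Φ(-3.537) = 0.8349 + 0.0002 = 0.8351.

Power ≈ 0.835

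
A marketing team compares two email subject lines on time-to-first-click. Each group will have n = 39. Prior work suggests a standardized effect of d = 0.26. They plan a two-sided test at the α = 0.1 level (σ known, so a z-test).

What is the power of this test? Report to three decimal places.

Noncentrality parameter: δ = d·√(n/2) = 0.26 × √(39/2) = 1.1481
Two-sided α = 0.1 → critical value z_{0.05} = 1.645.
Power = Φ(δ − 1.645) + Φ(−δ − 1.645) = Φ(-0.497) + Φ(-2.793) = 0.3097 + 0.0026 = 0.3123.

Power ≈ 0.312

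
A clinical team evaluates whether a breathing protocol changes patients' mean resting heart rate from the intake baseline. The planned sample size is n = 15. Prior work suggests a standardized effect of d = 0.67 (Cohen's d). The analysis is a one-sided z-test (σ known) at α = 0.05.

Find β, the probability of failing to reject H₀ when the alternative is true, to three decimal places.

Noncentrality parameter: δ = d·√n = 0.67 × √15 = 2.5949
One-sided α = 0.05 → critical value z_{0.05} = 1.645.
Power = P(Z > 1.645 − δ) = Φ(0.950) = 0.8290.
Type II error: β = 1 − power = 1 − 0.8290 = 0.1710.

β ≈ 0.171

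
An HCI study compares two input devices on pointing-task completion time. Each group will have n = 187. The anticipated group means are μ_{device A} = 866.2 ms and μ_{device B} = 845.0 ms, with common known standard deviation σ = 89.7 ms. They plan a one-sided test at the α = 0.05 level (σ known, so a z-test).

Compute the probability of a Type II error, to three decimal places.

β ≈ 0.261

Standardized effect: d = |μ_{device A} − μ_{device B}| / σ = |866.2 − 845.0| / 89.7 = 0.2363
Noncentrality parameter: δ = d·√(n/2) = 0.2363 × √(187/2) = 2.2853
Critical value for a one-sided test at α = 0.05: z_α = 1.645.
Power = Φ(δ − 1.645) = Φ(0.640) = 0.7391.
Type II error: β = 1 − power = 1 − 0.7391 = 0.2609.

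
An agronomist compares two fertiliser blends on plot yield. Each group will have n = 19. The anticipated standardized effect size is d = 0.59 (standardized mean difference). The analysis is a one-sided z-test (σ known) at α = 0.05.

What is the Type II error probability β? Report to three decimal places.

β ≈ 0.431

Noncentrality parameter: δ = d·√(n/2) = 0.59 × √(19/2) = 1.8185
One-sided α = 0.05 → critical value z_{0.05} = 1.645.
Power = Φ(δ − 1.645) = Φ(0.174) = 0.5689.
Type II error: β = 1 − power = 1 − 0.5689 = 0.4311.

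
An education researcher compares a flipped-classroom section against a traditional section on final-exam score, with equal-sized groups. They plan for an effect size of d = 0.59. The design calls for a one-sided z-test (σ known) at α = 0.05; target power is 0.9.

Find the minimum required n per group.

n = 50 per group

For power 0.9 need Φ(δ − z_{0.05}) = 0.9, so δ = z_{0.05} + z_{0.10} = 1.645 + 1.282 = 2.926.
δ = d·√(n/2) ⇒ n = 2(δ/d)² = 2 × (2.926 / 0.59)² = 49.20.
Round up to the next whole unit.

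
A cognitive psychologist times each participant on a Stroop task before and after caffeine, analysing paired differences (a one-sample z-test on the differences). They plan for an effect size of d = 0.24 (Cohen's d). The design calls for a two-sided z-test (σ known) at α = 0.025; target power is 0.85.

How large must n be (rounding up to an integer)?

Set Φ(δ − 2.241) = 0.85; then δ − 2.241 = Φ⁻¹(0.85) = 1.036, giving δ = 3.278.
(Ignoring the negligible lower-tail rejection probability gives the usual closed-form inversion.)
δ = d·√n ⇒ n = (δ/d)² = (3.278 / 0.24)² = 186.53.
Rounding up, n = 187.

n = 187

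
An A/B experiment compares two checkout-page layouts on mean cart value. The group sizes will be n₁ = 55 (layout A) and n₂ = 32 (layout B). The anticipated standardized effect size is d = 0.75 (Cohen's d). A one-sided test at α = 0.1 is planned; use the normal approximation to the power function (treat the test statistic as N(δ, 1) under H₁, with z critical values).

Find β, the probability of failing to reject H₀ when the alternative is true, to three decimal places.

β ≈ 0.018

Noncentrality parameter: δ = d / √(1/n₁ + 1/n₂) = 0.75 / √(1/55 + 1/32) = 3.3733
One-sided α = 0.1 → critical value z_{0.1} = 1.282.
Power = P(Z > 1.282 − δ) = Φ(2.092) = 0.9818.
Type II error: β = 1 − power = 1 − 0.9818 = 0.0182.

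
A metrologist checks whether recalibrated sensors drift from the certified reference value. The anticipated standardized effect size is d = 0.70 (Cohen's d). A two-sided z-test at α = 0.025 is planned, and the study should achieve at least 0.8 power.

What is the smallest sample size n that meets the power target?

n = 20

For power 0.8 need Φ(δ − z_{0.0125}) = 0.8, so δ = z_{0.0125} + z_{0.20} = 2.241 + 0.842 = 3.083.
(For δ > 0 the lower-tail rejection region contributes negligibly to power, so the one-term inversion is standard.)
δ = d·√n ⇒ n = (δ/d)² = (3.083 / 0.70)² = 19.40.
Round up to the next whole unit.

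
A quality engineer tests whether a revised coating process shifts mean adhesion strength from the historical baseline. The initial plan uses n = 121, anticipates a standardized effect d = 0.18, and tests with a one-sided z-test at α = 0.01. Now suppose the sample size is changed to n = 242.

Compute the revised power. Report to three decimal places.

With n = 242: δ = d·√n = 0.18 × √242 = 2.8001. Critical value z_{0.01} = 2.326.
Revised power = P(Z > 2.326 − δ) = Φ(0.474) = 0.6822.

Power ≈ 0.682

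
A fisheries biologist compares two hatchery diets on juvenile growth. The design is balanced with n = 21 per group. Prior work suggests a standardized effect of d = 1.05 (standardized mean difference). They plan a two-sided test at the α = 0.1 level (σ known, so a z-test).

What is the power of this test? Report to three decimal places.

Noncentrality parameter: λ = d·√(n/2) = 1.05 × √(21/2) = 3.4024
Critical value for a two-sided test at α = 0.1: z_{α/2} = 1.645.
Power = Φ(λ − 1.645) + Φ(−λ − 1.645) = Φ(1.758) + Φ(-5.047) = 0.9606 + 0.0000 = 0.9606.

Power ≈ 0.961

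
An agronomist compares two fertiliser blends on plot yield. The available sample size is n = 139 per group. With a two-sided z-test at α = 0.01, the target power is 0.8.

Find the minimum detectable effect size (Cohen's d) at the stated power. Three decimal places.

d ≈ 0.410

Required noncentrality: δ = z_{0.005} + z_{0.20} = 2.576 + 0.842 = 3.417.
(The second rejection-region term Φ(−δ − z_{α/2}) is negligible and dropped.)
δ = d·√(n/2) ⇒ d = δ/√(n/2) = 3.417/√(139/2) = 0.4099.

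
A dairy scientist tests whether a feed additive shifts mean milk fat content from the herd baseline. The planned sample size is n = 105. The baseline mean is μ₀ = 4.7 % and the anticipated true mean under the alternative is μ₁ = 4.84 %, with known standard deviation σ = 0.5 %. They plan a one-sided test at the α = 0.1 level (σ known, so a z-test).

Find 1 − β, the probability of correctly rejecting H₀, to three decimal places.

Power ≈ 0.944

Standardized effect: d = |μ₁ − μ₀| / σ = |4.84 − 4.7| / 0.5 = 0.2800
Noncentrality parameter: δ = d·√n = 0.2800 × √105 = 2.8691
One-sided α = 0.1 → critical value z_{0.1} = 1.282.
Power = Φ(δ − 1.282) = Φ(1.588) = 0.9438.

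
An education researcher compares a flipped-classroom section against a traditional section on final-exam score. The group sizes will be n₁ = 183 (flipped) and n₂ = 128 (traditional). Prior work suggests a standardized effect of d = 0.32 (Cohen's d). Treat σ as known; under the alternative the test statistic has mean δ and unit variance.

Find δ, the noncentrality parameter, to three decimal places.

δ = d / √(1/n₁ + 1/n₂) = 0.32 / √(1/183 + 1/128) = 2.7772

δ ≈ 2.777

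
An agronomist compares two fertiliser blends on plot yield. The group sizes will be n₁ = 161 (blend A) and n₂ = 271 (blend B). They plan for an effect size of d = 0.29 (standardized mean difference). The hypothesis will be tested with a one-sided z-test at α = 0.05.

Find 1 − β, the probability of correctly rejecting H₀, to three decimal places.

Noncentrality parameter: λ = d / √(1/n₁ + 1/n₂) = 0.29 / √(1/161 + 1/271) = 2.9144
Critical value for a one-sided test at α = 0.05: z_α = 1.645.
Power = P(Z > 1.645 − λ) = Φ(1.270) = 0.8979.

Power ≈ 0.898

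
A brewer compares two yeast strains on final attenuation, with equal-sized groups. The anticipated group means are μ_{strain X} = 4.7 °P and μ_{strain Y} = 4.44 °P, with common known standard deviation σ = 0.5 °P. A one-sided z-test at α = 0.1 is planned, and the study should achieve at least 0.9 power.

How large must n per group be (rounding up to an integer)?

n = 49 per group

Standardized effect: d = |μ_{strain X} − μ_{strain Y}| / σ = |4.7 − 4.44| / 0.5 = 0.5200
For power 0.9 need Φ(δ − z_{0.1}) = 0.9, so δ = z_{0.1} + z_{0.10} = 1.282 + 1.282 = 2.563.
δ = d·√(n/2) ⇒ n = 2(δ/d)² = 2 × (2.563 / 0.5200)² = 48.59.
Round up to the next whole unit.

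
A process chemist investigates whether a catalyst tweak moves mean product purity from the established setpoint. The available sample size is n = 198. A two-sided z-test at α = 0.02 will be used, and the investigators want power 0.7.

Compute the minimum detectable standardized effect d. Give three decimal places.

Need Φ(δ − 2.326) = 0.7, so δ = 2.326 + 0.524 = 2.851.
(Lower-tail contribution to power is negligible for δ > 0.)
δ = d·√n ⇒ d = δ/√n = 2.851/√198 = 0.2026.

d ≈ 0.203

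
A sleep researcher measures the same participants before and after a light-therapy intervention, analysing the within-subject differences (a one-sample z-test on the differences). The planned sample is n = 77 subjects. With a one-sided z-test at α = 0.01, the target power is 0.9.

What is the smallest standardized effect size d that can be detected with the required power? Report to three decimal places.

Required noncentrality: δ = z_{0.01} + z_{0.10} = 2.326 + 1.282 = 3.608.
δ = d·√n ⇒ d = δ/√n = 3.608/√77 = 0.4112.

d ≈ 0.411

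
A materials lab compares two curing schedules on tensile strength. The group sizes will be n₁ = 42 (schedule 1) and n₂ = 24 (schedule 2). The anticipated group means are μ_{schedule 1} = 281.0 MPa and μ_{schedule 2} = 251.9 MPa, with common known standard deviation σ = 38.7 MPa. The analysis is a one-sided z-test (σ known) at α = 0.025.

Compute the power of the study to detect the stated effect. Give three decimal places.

Standardized effect: d = |μ_{schedule 1} − μ_{schedule 2}| / σ = |281.0 − 251.9| / 38.7 = 0.7519
Noncentrality parameter: λ = d / √(1/n₁ + 1/n₂) = 0.7519 / √(1/42 + 1/24) = 2.9386
One-sided α = 0.025 → critical value z_{0.025} = 1.960.
Power = P(Z > 1.960 − λ) = Φ(0.979) = 0.8361.

Power ≈ 0.836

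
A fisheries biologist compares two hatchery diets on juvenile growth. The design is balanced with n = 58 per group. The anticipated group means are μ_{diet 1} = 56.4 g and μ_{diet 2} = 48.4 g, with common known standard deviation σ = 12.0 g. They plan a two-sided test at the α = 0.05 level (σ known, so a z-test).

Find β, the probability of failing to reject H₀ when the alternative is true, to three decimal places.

Standardized effect: d = |μ_{diet 1} − μ_{diet 2}| / σ = |56.4 − 48.4| / 12.0 = 0.6667
Noncentrality parameter: δ = d·√(n/2) = 0.6667 × √(58/2) = 3.5901
Two-sided α = 0.05 → critical value z_{0.025} = 1.960.
Power = Φ(δ − 1.960) + Φ(−δ − 1.960) = Φ(1.630) + Φ(-5.550) = 0.9485 + 0.0000 = 0.9485.
Type II error: β = 1 − power = 1 − 0.9485 = 0.0515.

β ≈ 0.052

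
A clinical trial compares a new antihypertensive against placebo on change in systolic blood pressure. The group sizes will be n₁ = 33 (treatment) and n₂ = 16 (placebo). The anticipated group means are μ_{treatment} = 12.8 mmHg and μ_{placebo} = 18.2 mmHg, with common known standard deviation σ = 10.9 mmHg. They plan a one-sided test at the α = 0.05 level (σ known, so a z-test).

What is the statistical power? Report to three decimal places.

Standardized effect: d = |μ_{treatment} − μ_{placebo}| / σ = |12.8 − 18.2| / 10.9 = 0.4954
Noncentrality parameter: δ = d / √(1/n₁ + 1/n₂) = 0.4954 / √(1/33 + 1/16) = 1.6262
One-sided α = 0.05 → critical value z_{0.05} = 1.645.
Power = P(Z > 1.645 − δ) = Φ(-0.019) = 0.4926.

Power ≈ 0.493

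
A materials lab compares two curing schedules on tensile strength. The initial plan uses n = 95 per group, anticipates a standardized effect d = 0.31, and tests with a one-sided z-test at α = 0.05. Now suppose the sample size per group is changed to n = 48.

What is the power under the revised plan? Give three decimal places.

With n = 48 per group: δ = d·√(n/2) = 0.31 × √(48/2) = 1.5187. Critical value z_{0.05} = 1.645.
Revised power = Φ(δ − 1.645) = Φ(-0.126) = 0.4498.

Power ≈ 0.450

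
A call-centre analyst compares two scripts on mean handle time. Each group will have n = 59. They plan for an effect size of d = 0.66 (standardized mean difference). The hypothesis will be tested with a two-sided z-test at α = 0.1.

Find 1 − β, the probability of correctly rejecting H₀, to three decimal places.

Noncentrality parameter: δ = d·√(n/2) = 0.66 × √(59/2) = 3.5847
Two-sided α = 0.1 → critical value z_{0.05} = 1.645.
Power = Φ(δ − 1.645) + Φ(−δ − 1.645) = Φ(1.940) + Φ(-5.230) = 0.9738 + 0.0000 = 0.9738.

Power ≈ 0.974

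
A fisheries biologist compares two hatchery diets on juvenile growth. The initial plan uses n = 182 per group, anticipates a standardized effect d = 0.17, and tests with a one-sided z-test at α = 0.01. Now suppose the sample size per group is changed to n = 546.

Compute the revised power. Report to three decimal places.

Power ≈ 0.685

With n = 546 per group: δ = d·√(n/2) = 0.17 × √(546/2) = 2.8089. Critical value z_{0.01} = 2.326.
Revised power = Φ(δ − 2.326) = Φ(0.483) = 0.6853.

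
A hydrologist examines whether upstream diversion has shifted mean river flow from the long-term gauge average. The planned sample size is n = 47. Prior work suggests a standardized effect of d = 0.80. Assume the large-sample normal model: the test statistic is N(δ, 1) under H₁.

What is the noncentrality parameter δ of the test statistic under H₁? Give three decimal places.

The noncentrality parameter scales effect size by the design's sample-size factor: δ = d·√n = 0.80 × √47 = 5.4845

δ ≈ 5.485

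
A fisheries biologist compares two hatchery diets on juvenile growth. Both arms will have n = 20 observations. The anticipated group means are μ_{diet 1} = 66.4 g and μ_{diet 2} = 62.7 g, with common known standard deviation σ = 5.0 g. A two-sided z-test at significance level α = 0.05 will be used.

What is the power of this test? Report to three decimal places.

Standardized effect: d = |μ_{diet 1} − μ_{diet 2}| / σ = |66.4 − 62.7| / 5.0 = 0.7400
Noncentrality parameter: δ = d·√(n/2) = 0.7400 × √(20/2) = 2.3401
Two-sided α = 0.05 → critical value z_{0.025} = 1.960.
Power = Φ(δ − 1.960) + Φ(−δ − 1.960) = Φ(0.380) + Φ(-4.300) = 0.6481 + 0.0000 = 0.6481.

Power ≈ 0.648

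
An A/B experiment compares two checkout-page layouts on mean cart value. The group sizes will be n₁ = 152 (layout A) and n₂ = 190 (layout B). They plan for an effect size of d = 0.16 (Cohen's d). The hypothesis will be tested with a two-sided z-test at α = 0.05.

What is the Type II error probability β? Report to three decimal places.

β ≈ 0.688

Noncentrality parameter: δ = d / √(1/n₁ + 1/n₂) = 0.16 / √(1/152 + 1/190) = 1.4703
Critical value for a two-sided test at α = 0.05: z_{α/2} = 1.960.
Power = Φ(δ − 1.960) + Φ(−δ − 1.960) = Φ(-0.490) + Φ(-3.430) = 0.3122 + 0.0003 = 0.3125.
Type II error: β = 1 − power = 1 − 0.3125 = 0.6875.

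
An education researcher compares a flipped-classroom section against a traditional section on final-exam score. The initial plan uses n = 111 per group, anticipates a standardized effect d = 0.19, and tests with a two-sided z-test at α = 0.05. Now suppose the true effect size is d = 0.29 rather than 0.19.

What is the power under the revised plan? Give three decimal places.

Power ≈ 0.579

With d = 0.29: δ = d·√(n/2) = 0.29 × √(111/2) = 2.1605. Critical value z_{0.025} = 1.960.
Revised power = Φ(δ − 1.960) + Φ(−δ − 1.960) = Φ(0.200) + Φ(-4.120) = 0.5795 + 0.0000 = 0.5795.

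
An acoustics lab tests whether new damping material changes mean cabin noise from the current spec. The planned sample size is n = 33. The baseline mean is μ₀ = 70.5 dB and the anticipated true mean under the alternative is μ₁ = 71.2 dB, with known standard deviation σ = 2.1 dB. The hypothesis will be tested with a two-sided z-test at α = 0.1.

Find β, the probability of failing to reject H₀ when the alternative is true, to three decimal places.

β ≈ 0.393

Standardized effect: d = |μ₁ − μ₀| / σ = |71.2 − 70.5| / 2.1 = 0.3333
Noncentrality parameter: δ = d·√n = 0.3333 × √33 = 1.9149
Two-sided α = 0.1 → critical value z_{0.05} = 1.645.
Power = Φ(δ − 1.645) + Φ(−δ − 1.645) = Φ(0.270) + Φ(-3.560) = 0.6064 + 0.0002 = 0.6066.
Type II error: β = 1 − power = 1 − 0.6066 = 0.3934.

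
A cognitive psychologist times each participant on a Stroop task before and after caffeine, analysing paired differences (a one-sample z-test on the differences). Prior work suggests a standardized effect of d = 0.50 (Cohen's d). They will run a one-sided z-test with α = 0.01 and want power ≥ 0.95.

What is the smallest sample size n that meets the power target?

n = 64

For power 0.95 need Φ(δ − z_{0.01}) = 0.95, so δ = z_{0.01} + z_{0.05} = 2.326 + 1.645 = 3.971.
δ = d·√n ⇒ n = (δ/d)² = (3.971 / 0.50)² = 63.08.
Rounding up, n = 64.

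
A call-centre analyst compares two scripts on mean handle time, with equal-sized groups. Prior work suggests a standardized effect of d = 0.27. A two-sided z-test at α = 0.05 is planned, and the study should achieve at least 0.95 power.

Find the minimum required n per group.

n = 357 per group

Set Φ(δ − 1.960) = 0.95; then δ − 1.960 = Φ⁻¹(0.95) = 1.645, giving δ = 3.605.
(The Φ(−δ − z_{α/2}) term is vanishingly small for δ > 0 and is dropped in the standard sample-size formula.)
δ = d·√(n/2) ⇒ n = 2(δ/d)² = 2 × (3.605 / 0.27)² = 356.51.
Round up to the next whole unit.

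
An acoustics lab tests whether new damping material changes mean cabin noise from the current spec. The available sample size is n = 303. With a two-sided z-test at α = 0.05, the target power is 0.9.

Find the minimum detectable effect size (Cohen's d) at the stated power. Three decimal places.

d ≈ 0.186

Required noncentrality: δ = z_{0.025} + z_{0.10} = 1.960 + 1.282 = 3.242.
(The second rejection-region term Φ(−δ − z_{α/2}) is negligible and dropped.)
δ = d·√n ⇒ d = δ/√n = 3.242/√303 = 0.1862.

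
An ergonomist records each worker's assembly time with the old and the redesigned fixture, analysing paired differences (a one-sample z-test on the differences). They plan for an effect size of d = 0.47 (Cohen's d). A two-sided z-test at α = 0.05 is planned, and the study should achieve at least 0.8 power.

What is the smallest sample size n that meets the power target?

For power 0.8 need Φ(δ − z_{0.025}) = 0.8, so δ = z_{0.025} + z_{0.20} = 1.960 + 0.842 = 2.802.
(Ignoring the negligible lower-tail rejection probability gives the usual closed-form inversion.)
δ = d·√n ⇒ n = (δ/d)² = (2.802 / 0.47)² = 35.53.
Round up to the next whole unit.

n = 36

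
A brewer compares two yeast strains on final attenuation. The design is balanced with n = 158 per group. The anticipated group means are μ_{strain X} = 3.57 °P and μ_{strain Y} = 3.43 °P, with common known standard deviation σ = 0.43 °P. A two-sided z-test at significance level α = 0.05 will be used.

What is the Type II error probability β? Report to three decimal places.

β ≈ 0.175

Standardized effect: d = |μ_{strain X} − μ_{strain Y}| / σ = |3.57 − 3.43| / 0.43 = 0.3256
Noncentrality parameter: δ = d·√(n/2) = 0.3256 × √(158/2) = 2.8938
Critical value for a two-sided test at α = 0.05: z_{α/2} = 1.960.
Power = Φ(δ − 1.960) + Φ(−δ − 1.960) = Φ(0.934) + Φ(-4.854) = 0.8248 + 0.0000 = 0.8248.
Type II error: β = 1 − power = 1 − 0.8248 = 0.1752.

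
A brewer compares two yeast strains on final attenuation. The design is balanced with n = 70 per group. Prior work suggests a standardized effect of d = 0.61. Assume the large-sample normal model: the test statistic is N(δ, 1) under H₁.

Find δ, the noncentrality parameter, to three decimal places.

δ ≈ 3.609

δ = d·√(n/2) = 0.61 × √(70/2) = 3.6088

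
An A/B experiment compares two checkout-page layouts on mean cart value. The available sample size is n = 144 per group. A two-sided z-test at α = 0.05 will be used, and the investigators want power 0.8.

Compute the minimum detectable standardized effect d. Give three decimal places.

Need Φ(δ − 1.960) = 0.8, so δ = 1.960 + 0.842 = 2.802.
(Lower-tail contribution to power is negligible for δ > 0.)
δ = d·√(n/2) ⇒ d = δ/√(n/2) = 2.802/√(144/2) = 0.3302.

d ≈ 0.330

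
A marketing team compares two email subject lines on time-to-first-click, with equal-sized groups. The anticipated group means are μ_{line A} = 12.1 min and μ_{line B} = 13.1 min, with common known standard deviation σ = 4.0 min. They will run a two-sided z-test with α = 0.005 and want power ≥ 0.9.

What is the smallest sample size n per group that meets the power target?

Standardized effect: d = |μ_{line A} − μ_{line B}| / σ = |12.1 − 13.1| / 4.0 = 0.2500
Set Φ(δ − 2.807) = 0.9; then δ − 2.807 = Φ⁻¹(0.9) = 1.282, giving δ = 4.089.
(Ignoring the negligible lower-tail rejection probability gives the usual closed-form inversion.)
δ = d·√(n/2) ⇒ n = 2(δ/d)² = 2 × (4.089 / 0.2500)² = 534.93.
Round up to the next whole unit.

n = 535 per group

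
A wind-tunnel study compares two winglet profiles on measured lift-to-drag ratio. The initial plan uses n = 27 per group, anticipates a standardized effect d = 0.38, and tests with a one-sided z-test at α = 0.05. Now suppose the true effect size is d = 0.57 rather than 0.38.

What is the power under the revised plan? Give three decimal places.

Power ≈ 0.673

With d = 0.57: δ = d·√(n/2) = 0.57 × √(27/2) = 2.0943. Critical value z_{0.05} = 1.645.
Revised power = Φ(δ − 1.645) = Φ(0.449) = 0.6735.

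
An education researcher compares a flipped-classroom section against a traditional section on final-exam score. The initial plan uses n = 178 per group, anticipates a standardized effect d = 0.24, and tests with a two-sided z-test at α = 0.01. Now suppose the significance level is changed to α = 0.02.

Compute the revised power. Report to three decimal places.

Power ≈ 0.475

δ = d·√(n/2) = 0.24 × √(178/2) = 2.2642 (unchanged). New critical value: z_{0.01} = 2.326.
Revised power = Φ(δ − 2.326) + Φ(−δ − 2.326) = Φ(-0.062) + Φ(-4.591) = 0.4752 + 0.0000 = 0.4752.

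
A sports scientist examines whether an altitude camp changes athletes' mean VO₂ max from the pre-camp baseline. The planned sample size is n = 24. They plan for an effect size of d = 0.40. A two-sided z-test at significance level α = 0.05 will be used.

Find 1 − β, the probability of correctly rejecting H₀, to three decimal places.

Power ≈ 0.500

Noncentrality parameter: δ = d·√n = 0.40 × √24 = 1.9596
Critical value for a two-sided test at α = 0.05: z_{α/2} = 1.960.
Power = Φ(δ − 1.960) + Φ(−δ − 1.960) = Φ(0.000) + Φ(-3.920) = 0.4999 + 0.0000 = 0.4999.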